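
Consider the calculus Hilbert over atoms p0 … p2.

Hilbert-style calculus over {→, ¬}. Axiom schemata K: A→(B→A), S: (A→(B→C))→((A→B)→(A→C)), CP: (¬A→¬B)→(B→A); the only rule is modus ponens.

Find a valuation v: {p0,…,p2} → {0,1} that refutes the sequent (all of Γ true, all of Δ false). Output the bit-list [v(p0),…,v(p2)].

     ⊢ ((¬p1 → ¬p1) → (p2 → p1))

Search for a countermodel by truth-table:
  v=000: Γ:[] Δ:[((¬p1 → ¬p1) → (p2 → p1))=T] refutes=False
  v=001: Γ:[] Δ:[((¬p1 → ¬p1) → (p2 → p1))=F] refutes=True  ← countermodel

Result: [0, 0, 1]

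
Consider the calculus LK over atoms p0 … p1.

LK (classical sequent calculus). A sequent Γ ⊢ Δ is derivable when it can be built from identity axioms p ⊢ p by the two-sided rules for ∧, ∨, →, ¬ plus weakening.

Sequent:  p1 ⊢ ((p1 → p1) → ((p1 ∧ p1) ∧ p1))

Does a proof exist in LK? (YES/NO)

Derivation trace:
[→R] p1 ⊢ ((p1 → p1) → ((p1 ∧ p1) ∧ p1))
  [∧R] p1, (p1 → p1) ⊢ ((p1 ∧ p1) ∧ p1)
    [∧R] p1 ⊢ (p1 ∧ p1)
      [Ax] p1 ⊢ p1
      [Ax] p1 ⊢ p1
    [→L] p1, (p1 → p1) ⊢ p1
      [Ax] p1 ⊢ p1
      [Ax] p1 ⊢ p1

Result: YES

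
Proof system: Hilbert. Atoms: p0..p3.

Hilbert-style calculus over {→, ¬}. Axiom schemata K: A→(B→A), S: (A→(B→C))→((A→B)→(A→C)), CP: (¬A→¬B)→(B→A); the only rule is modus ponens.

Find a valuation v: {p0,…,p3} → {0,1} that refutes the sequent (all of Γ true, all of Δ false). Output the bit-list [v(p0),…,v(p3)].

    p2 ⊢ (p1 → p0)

Enumerate valuations to refute Γ ⊢ Δ:
  v=0000: Γ:[p2=F] Δ:[(p1 → p0)=T] refutes=False
  v=0001: Γ:[p2=F] Δ:[(p1 → p0)=T] refutes=False
  v=0010: Γ:[p2=T] Δ:[(p1 → p0)=T] refutes=False
  v=0011: Γ:[p2=T] Δ:[(p1 → p0)=T] refutes=False
  v=0100: Γ:[p2=F] Δ:[(p1 → p0)=F] refutes=False
  v=0101: Γ:[p2=F] Δ:[(p1 → p0)=F] refutes=False
  v=0110: Γ:[p2=T] Δ:[(p1 → p0)=F] refutes=True  ← countermodel

Result: [0, 1, 1, 0]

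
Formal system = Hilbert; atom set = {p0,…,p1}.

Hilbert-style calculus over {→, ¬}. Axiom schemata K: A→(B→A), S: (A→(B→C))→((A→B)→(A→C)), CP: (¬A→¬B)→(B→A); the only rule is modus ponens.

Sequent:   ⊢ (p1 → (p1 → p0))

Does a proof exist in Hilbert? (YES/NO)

Enumerate valuations to refute Γ ⊢ Δ:
  v=00: Γ:[] Δ:[(p1 → (p1 → p0))=T] refutes=False
  v=01: Γ:[] Δ:[(p1 → (p1 → p0))=F] refutes=True  ← countermodel

Result: NO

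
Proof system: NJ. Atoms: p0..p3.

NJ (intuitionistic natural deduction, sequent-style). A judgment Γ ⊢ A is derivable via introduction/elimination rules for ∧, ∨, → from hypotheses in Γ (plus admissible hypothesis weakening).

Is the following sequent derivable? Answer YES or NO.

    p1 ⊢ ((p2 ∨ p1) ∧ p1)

Derivation trace:
[∧I] p1 ⊢ ((p2 ∨ p1) ∧ p1)
  [∨I₂] p1 ⊢ (p2 ∨ p1)
    [Ax] p1 ⊢ p1
  [Ax] p1 ⊢ p1

Result: YES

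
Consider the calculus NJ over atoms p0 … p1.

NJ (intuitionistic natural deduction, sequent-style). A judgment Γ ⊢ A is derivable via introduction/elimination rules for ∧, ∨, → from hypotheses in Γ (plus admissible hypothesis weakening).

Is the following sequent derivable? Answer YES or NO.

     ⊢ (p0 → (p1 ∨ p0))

Derivation (root first):
[→I]  ⊢ (p0 → (p1 ∨ p0))
  [∨I₂] p0 ⊢ (p1 ∨ p0)
    [Ax] p0 ⊢ p0

Result: YES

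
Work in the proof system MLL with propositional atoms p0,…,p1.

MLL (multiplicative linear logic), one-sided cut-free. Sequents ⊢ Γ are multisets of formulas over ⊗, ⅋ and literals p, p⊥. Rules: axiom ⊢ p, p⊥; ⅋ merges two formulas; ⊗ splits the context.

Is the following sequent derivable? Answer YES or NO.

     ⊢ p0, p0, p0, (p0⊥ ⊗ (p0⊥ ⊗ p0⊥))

Derivation trace:
[⊗]  ⊢ p0, p0, p0, (p0⊥ ⊗ (p0⊥ ⊗ p0⊥))
  [Ax]  ⊢ p0, p0⊥
  [⊗]  ⊢ p0, p0, (p0⊥ ⊗ p0⊥)
    [Ax]  ⊢ p0, p0⊥
    [Ax]  ⊢ p0, p0⊥

Result: YES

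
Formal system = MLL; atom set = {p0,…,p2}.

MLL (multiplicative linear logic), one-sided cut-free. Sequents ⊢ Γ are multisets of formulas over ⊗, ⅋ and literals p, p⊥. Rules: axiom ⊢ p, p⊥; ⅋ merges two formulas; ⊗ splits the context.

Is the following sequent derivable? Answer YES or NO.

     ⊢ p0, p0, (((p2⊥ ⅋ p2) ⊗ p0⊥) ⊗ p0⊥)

Proof tree:
[⊗]  ⊢ p0, p0, (((p2⊥ ⅋ p2) ⊗ p0⊥) ⊗ p0⊥)
  [⊗]  ⊢ p0, ((p2⊥ ⅋ p2) ⊗ p0⊥)
    [⅋]  ⊢ (p2⊥ ⅋ p2)
      [Ax]  ⊢ p2, p2⊥
    [Ax]  ⊢ p0, p0⊥
  [Ax]  ⊢ p0, p0⊥

Result: YES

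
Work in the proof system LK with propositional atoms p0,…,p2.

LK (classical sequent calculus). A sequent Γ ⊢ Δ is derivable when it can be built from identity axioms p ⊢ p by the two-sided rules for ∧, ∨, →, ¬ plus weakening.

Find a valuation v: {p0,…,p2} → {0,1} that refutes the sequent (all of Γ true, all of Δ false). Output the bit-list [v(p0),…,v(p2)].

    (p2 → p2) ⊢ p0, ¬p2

Enumerate valuations to refute Γ ⊢ Δ:
  v=000: Γ:[(p2 → p2)=T] Δ:[p0=F, ¬p2=T] refutes=False
  v=001: Γ:[(p2 → p2)=T] Δ:[p0=F, ¬p2=F] refutes=True  ← countermodel

Result: [0, 0, 1]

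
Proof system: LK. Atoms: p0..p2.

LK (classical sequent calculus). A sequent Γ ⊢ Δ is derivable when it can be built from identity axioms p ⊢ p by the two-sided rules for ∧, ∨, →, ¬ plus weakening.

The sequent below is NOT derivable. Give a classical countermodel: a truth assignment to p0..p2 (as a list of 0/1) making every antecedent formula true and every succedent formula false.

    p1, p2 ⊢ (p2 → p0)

Truth-table refutation:
  v=000: Γ:[p1=F, p2=F] Δ:[(p2 → p0)=T] refutes=False
  v=001: Γ:[p1=F, p2=T] Δ:[(p2 → p0)=F] refutes=False
  v=010: Γ:[p1=T, p2=F] Δ:[(p2 → p0)=T] refutes=False
  v=011: Γ:[p1=T, p2=T] Δ:[(p2 → p0)=F] refutes=True  ← countermodel

Result: [0, 1, 1]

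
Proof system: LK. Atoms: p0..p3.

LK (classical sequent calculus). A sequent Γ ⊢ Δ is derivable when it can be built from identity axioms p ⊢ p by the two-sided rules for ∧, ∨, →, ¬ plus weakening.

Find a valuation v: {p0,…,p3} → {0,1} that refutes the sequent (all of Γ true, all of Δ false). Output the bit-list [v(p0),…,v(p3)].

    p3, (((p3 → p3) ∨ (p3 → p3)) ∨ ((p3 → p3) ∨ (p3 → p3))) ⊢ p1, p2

Search for a countermodel by truth-table:
  v=0000: Γ:[p3=F, (((p3 → p3) ∨ (p3 → p3)) ∨ ((p3 → p3) ∨ (p3 → p3)))=T] Δ:[p1=F, p2=F] refutes=False
  v=0001: Γ:[p3=T, (((p3 → p3) ∨ (p3 → p3)) ∨ ((p3 → p3) ∨ (p3 → p3)))=T] Δ:[p1=F, p2=F] refutes=True  ← countermodel

Result: [0, 0, 0, 1]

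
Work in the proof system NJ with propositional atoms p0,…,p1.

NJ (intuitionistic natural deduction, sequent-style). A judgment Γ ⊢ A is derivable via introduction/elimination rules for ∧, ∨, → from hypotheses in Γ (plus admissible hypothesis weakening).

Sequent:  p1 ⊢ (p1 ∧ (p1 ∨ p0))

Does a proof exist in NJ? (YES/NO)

Derivation (root first):
[∧I] p1 ⊢ (p1 ∧ (p1 ∨ p0))
  [Ax] p1 ⊢ p1
  [∨I₁] p1 ⊢ (p1 ∨ p0)
    [Ax] p1 ⊢ p1

Result: YES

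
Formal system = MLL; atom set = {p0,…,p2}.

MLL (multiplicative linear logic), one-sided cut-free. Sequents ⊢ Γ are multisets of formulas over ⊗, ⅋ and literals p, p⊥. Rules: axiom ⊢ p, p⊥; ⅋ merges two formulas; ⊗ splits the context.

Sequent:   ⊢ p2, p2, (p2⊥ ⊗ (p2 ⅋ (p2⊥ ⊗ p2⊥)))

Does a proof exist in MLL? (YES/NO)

Derivation trace:
[⊗]  ⊢ p2, p2, (p2⊥ ⊗ (p2 ⅋ (p2⊥ ⊗ p2⊥)))
  [Ax]  ⊢ p2, p2⊥
  [⅋]  ⊢ p2, (p2 ⅋ (p2⊥ ⊗ p2⊥))
    [⊗]  ⊢ p2, p2, (p2⊥ ⊗ p2⊥)
      [Ax]  ⊢ p2, p2⊥
      [Ax]  ⊢ p2, p2⊥

Result: YES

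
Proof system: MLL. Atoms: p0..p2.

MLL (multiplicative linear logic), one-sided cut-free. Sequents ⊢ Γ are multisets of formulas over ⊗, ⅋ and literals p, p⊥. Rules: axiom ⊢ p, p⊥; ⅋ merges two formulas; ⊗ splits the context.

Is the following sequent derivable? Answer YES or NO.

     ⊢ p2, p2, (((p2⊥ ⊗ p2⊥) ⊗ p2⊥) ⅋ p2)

Proof tree:
[⅋]  ⊢ p2, p2, (((p2⊥ ⊗ p2⊥) ⊗ p2⊥) ⅋ p2)
  [⊗]  ⊢ p2, p2, p2, ((p2⊥ ⊗ p2⊥) ⊗ p2⊥)
    [⊗]  ⊢ p2, p2, (p2⊥ ⊗ p2⊥)
      [Ax]  ⊢ p2, p2⊥
      [Ax]  ⊢ p2, p2⊥
    [Ax]  ⊢ p2, p2⊥

Result: YES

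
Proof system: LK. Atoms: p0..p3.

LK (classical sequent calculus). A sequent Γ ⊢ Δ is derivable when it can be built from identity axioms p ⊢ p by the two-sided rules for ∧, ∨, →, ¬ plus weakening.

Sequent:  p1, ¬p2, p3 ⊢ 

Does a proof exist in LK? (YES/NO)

Search for a countermodel by truth-table:
  v=0000: Γ:[p1=F, ¬p2=T, p3=F] Δ:[] refutes=False
  v=0001: Γ:[p1=F, ¬p2=T, p3=T] Δ:[] refutes=False
  v=0010: Γ:[p1=F, ¬p2=F, p3=F] Δ:[] refutes=False
  v=0011: Γ:[p1=F, ¬p2=F, p3=T] Δ:[] refutes=False
  v=0100: Γ:[p1=T, ¬p2=T, p3=F] Δ:[] refutes=False
  v=0101: Γ:[p1=T, ¬p2=T, p3=T] Δ:[] refutes=True  ← countermodel

Result: NO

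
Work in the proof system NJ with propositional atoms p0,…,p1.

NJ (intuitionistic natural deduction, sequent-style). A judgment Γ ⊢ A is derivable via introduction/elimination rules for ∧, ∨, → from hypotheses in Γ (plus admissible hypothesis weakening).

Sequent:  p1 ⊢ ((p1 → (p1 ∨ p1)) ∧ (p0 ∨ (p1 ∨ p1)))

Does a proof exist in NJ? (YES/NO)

Proof tree:
[∧I] p1 ⊢ ((p1 → (p1 ∨ p1)) ∧ (p0 ∨ (p1 ∨ p1)))
  [→I]  ⊢ (p1 → (p1 ∨ p1))
    [∨I₁] p1 ⊢ (p1 ∨ p1)
      [Ax] p1 ⊢ p1
  [∨I₂] p1 ⊢ (p0 ∨ (p1 ∨ p1))
    [∨I₁] p1 ⊢ (p1 ∨ p1)
      [Ax] p1 ⊢ p1

Result: YES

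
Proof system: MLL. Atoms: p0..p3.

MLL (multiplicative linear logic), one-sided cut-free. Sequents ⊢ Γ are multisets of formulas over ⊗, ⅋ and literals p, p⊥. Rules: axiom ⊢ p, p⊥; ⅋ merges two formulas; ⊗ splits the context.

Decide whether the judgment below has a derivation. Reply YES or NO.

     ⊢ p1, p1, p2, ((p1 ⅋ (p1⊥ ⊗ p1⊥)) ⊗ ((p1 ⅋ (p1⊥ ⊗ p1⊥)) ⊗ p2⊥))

Proof tree:
[⊗]  ⊢ p1, p1, p2, ((p1 ⅋ (p1⊥ ⊗ p1⊥)) ⊗ ((p1 ⅋ (p1⊥ ⊗ p1⊥)) ⊗ p2⊥))
  [⅋]  ⊢ p1, (p1 ⅋ (p1⊥ ⊗ p1⊥))
    [⊗]  ⊢ p1, p1, (p1⊥ ⊗ p1⊥)
      [Ax]  ⊢ p1, p1⊥
      [Ax]  ⊢ p1, p1⊥
  [⊗]  ⊢ p1, p2, ((p1 ⅋ (p1⊥ ⊗ p1⊥)) ⊗ p2⊥)
    [⅋]  ⊢ p1, (p1 ⅋ (p1⊥ ⊗ p1⊥))
      [⊗]  ⊢ p1, p1, (p1⊥ ⊗ p1⊥)
        [Ax]  ⊢ p1, p1⊥
        [Ax]  ⊢ p1, p1⊥
    [Ax]  ⊢ p2, p2⊥

Result: YES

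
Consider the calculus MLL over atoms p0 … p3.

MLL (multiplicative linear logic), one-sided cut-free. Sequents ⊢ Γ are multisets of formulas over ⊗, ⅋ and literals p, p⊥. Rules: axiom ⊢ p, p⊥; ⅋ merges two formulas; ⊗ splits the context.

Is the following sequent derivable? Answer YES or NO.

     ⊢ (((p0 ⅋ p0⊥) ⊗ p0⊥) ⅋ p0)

Derivation trace:
[⅋]  ⊢ (((p0 ⅋ p0⊥) ⊗ p0⊥) ⅋ p0)
  [⊗]  ⊢ p0, ((p0 ⅋ p0⊥) ⊗ p0⊥)
    [⅋]  ⊢ (p0 ⅋ p0⊥)
      [Ax]  ⊢ p0, p0⊥
    [Ax]  ⊢ p0, p0⊥

Result: YES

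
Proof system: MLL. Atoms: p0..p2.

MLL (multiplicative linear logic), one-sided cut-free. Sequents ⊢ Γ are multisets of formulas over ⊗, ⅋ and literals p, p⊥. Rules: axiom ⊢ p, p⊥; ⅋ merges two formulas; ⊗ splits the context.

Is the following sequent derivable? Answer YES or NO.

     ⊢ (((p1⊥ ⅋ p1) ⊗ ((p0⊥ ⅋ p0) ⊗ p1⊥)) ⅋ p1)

Derivation (root first):
[⅋]  ⊢ (((p1⊥ ⅋ p1) ⊗ ((p0⊥ ⅋ p0) ⊗ p1⊥)) ⅋ p1)
  [⊗]  ⊢ p1, ((p1⊥ ⅋ p1) ⊗ ((p0⊥ ⅋ p0) ⊗ p1⊥))
    [⅋]  ⊢ (p1⊥ ⅋ p1)
      [Ax]  ⊢ p1, p1⊥
    [⊗]  ⊢ p1, ((p0⊥ ⅋ p0) ⊗ p1⊥)
      [⅋]  ⊢ (p0⊥ ⅋ p0)
        [Ax]  ⊢ p0, p0⊥
      [Ax]  ⊢ p1, p1⊥

Result: YES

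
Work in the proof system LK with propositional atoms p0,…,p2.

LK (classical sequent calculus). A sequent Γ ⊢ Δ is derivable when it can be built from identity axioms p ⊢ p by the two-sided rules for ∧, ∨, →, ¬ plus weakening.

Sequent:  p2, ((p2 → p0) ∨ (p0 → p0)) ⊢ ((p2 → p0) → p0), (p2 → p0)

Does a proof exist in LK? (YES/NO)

Proof tree:
[∨L] p2, ((p2 → p0) ∨ (p0 → p0)) ⊢ ((p2 → p0) → p0), (p2 → p0)
  [→R] (p2 → p0) ⊢ (p2 → p0)
    [→L] p2, (p2 → p0) ⊢ p0
      [Ax] p2 ⊢ p2
      [Ax] p0 ⊢ p0
  [→R] p2, (p0 → p0) ⊢ ((p2 → p0) → p0)
    [→L] p2, (p2 → p0), (p0 → p0) ⊢ p0
      [→L] p2, (p2 → p0) ⊢ p0
        [Ax] p2 ⊢ p2
        [Ax] p0 ⊢ p0
      [Ax] p0 ⊢ p0

Result: YES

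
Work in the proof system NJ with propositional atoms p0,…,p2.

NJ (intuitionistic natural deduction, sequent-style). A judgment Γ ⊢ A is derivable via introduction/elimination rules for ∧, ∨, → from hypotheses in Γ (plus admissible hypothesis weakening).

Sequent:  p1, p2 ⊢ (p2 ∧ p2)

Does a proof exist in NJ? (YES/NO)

Proof tree:
[∧I] p1, p2 ⊢ (p2 ∧ p2)
  [Wk] p2, p1 ⊢ p2
    [Ax] p2 ⊢ p2
  [Wk] p2, p1 ⊢ p2
    [Ax] p2 ⊢ p2

Result: YES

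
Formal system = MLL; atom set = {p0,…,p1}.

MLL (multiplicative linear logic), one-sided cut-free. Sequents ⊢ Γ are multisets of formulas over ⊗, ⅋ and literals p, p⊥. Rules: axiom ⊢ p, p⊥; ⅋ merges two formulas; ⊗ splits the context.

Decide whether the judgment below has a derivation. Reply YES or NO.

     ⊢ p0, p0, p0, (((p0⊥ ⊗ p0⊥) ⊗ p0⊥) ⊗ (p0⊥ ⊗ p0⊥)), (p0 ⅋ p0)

Derivation trace:
[⅋]  ⊢ p0, p0, p0, (((p0⊥ ⊗ p0⊥) ⊗ p0⊥) ⊗ (p0⊥ ⊗ p0⊥)), (p0 ⅋ p0)
  [⊗]  ⊢ p0, p0, p0, p0, p0, (((p0⊥ ⊗ p0⊥) ⊗ p0⊥) ⊗ (p0⊥ ⊗ p0⊥))
    [⊗]  ⊢ p0, p0, p0, ((p0⊥ ⊗ p0⊥) ⊗ p0⊥)
      [⊗]  ⊢ p0, p0, (p0⊥ ⊗ p0⊥)
        [Ax]  ⊢ p0, p0⊥
        [Ax]  ⊢ p0, p0⊥
      [Ax]  ⊢ p0, p0⊥
    [⊗]  ⊢ p0, p0, (p0⊥ ⊗ p0⊥)
      [Ax]  ⊢ p0, p0⊥
      [Ax]  ⊢ p0, p0⊥

Result: YES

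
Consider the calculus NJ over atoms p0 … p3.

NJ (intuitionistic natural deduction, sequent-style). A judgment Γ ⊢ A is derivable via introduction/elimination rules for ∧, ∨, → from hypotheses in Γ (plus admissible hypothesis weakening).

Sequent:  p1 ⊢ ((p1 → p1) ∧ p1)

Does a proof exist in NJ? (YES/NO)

Derivation trace:
[∧I] p1 ⊢ ((p1 → p1) ∧ p1)
  [→I]  ⊢ (p1 → p1)
    [Ax] p1 ⊢ p1
  [Ax] p1 ⊢ p1

Result: YES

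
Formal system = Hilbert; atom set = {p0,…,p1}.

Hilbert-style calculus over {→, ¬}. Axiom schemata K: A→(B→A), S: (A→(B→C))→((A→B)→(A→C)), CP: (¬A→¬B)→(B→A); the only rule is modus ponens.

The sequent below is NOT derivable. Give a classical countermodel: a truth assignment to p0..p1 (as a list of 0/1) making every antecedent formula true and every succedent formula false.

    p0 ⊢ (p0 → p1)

Search for a countermodel by truth-table:
  v=00: Γ:[p0=F] Δ:[(p0 → p1)=T] refutes=False
  v=01: Γ:[p0=F] Δ:[(p0 → p1)=T] refutes=False
  v=10: Γ:[p0=T] Δ:[(p0 → p1)=F] refutes=True  ← countermodel

Result: [1, 0]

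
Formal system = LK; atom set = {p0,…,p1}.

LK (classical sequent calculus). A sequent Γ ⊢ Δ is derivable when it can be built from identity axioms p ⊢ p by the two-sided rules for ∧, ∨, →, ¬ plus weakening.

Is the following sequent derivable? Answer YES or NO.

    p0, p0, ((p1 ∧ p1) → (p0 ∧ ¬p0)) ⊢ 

Truth-table refutation:
  v=00: Γ:[p0=F, p0=F, ((p1 ∧ p1) → (p0 ∧ ¬p0))=T] Δ:[] refutes=False
  v=01: Γ:[p0=F, p0=F, ((p1 ∧ p1) → (p0 ∧ ¬p0))=F] Δ:[] refutes=False
  v=10: Γ:[p0=T, p0=T, ((p1 ∧ p1) → (p0 ∧ ¬p0))=T] Δ:[] refutes=True  ← countermodel

Result: NO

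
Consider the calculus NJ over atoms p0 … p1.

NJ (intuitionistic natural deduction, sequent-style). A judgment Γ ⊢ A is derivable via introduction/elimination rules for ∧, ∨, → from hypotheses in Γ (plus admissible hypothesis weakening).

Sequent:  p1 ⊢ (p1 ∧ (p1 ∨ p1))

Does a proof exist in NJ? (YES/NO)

Derivation trace:
[∧I] p1 ⊢ (p1 ∧ (p1 ∨ p1))
  [Ax] p1 ⊢ p1
  [∨I₁] p1 ⊢ (p1 ∨ p1)
    [Ax] p1 ⊢ p1

Result: YES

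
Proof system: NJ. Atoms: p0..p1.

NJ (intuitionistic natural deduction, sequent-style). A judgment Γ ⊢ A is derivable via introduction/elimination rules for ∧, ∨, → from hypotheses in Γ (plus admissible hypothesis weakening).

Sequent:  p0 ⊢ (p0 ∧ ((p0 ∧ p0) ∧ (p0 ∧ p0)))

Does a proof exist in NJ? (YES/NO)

Derivation trace:
[∧I] p0 ⊢ (p0 ∧ ((p0 ∧ p0) ∧ (p0 ∧ p0)))
  [Ax] p0 ⊢ p0
  [∧I] p0 ⊢ ((p0 ∧ p0) ∧ (p0 ∧ p0))
    [∧I] p0 ⊢ (p0 ∧ p0)
      [Ax] p0 ⊢ p0
      [Wk] p0, p0 ⊢ p0
        [Ax] p0 ⊢ p0
    [∧I] p0 ⊢ (p0 ∧ p0)
      [Ax] p0 ⊢ p0
      [Wk] p0, p0 ⊢ p0
        [Ax] p0 ⊢ p0

Result: YES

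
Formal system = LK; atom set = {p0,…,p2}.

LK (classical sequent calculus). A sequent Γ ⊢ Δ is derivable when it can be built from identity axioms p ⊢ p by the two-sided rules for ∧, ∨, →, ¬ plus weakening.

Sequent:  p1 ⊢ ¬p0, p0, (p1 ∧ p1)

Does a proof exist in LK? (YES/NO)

Proof tree:
[∧R] p1 ⊢ ¬p0, p0, (p1 ∧ p1)
  [WR]  ⊢ p0, ¬p0, p1
    [¬R]  ⊢ p0, ¬p0
      [Ax] p0 ⊢ p0
  [Ax] p1 ⊢ p1

Result: YES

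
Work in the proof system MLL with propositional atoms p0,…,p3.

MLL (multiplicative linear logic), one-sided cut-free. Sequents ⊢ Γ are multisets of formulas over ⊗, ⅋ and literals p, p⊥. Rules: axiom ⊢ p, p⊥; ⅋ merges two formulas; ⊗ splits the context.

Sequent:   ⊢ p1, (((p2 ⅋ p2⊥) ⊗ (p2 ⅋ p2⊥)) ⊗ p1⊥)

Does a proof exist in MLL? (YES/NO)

Derivation trace:
[⊗]  ⊢ p1, (((p2 ⅋ p2⊥) ⊗ (p2 ⅋ p2⊥)) ⊗ p1⊥)
  [⊗]  ⊢ ((p2 ⅋ p2⊥) ⊗ (p2 ⅋ p2⊥))
    [⅋]  ⊢ (p2 ⅋ p2⊥)
      [Ax]  ⊢ p2, p2⊥
    [⅋]  ⊢ (p2 ⅋ p2⊥)
      [Ax]  ⊢ p2, p2⊥
  [Ax]  ⊢ p1, p1⊥

Result: YES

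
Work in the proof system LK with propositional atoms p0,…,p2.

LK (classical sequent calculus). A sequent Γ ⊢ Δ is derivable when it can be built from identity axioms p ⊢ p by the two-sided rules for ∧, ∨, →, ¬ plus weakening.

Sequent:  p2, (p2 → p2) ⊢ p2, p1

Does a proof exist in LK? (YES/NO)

Derivation trace:
[WR] p2, (p2 → p2) ⊢ p2, p1
  [→L] p2, (p2 → p2) ⊢ p2
    [Ax] p2 ⊢ p2
    [Ax] p2 ⊢ p2

Result: YES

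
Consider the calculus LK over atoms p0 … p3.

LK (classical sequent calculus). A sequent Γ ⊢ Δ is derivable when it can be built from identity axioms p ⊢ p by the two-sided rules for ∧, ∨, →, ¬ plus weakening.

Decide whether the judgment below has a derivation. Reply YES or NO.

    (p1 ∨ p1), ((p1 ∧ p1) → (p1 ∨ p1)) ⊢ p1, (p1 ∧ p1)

Derivation trace:
[→L] (p1 ∨ p1), ((p1 ∧ p1) → (p1 ∨ p1)) ⊢ p1, (p1 ∧ p1)
  [∨L] (p1 ∨ p1) ⊢ p1, (p1 ∧ p1)
    [∧R] p1 ⊢ (p1 ∧ p1)
      [Ax] p1 ⊢ p1
      [Ax] p1 ⊢ p1
    [Ax] p1 ⊢ p1
  [∨L] (p1 ∨ p1) ⊢ p1, (p1 ∧ p1)
    [∧R] p1 ⊢ (p1 ∧ p1)
      [Ax] p1 ⊢ p1
      [Ax] p1 ⊢ p1
    [Ax] p1 ⊢ p1

Result: YES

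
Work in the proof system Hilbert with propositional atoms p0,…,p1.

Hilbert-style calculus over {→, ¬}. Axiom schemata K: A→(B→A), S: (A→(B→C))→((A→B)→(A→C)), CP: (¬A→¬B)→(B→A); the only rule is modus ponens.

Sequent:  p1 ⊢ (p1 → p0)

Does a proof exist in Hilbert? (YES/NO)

Search for a countermodel by truth-table:
  v=00: Γ:[p1=F] Δ:[(p1 → p0)=T] refutes=False
  v=01: Γ:[p1=T] Δ:[(p1 → p0)=F] refutes=True  ← countermodel

Result: NO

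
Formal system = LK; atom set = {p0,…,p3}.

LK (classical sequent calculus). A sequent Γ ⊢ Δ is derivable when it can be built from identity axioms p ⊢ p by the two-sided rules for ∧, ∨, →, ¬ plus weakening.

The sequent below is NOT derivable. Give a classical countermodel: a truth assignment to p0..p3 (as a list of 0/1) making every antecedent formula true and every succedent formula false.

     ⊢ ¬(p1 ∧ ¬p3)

Enumerate valuations to refute Γ ⊢ Δ:
  v=0000: Γ:[] Δ:[¬(p1 ∧ ¬p3)=T] refutes=False
  v=0001: Γ:[] Δ:[¬(p1 ∧ ¬p3)=T] refutes=False
  v=0010: Γ:[] Δ:[¬(p1 ∧ ¬p3)=T] refutes=False
  v=0011: Γ:[] Δ:[¬(p1 ∧ ¬p3)=T] refutes=False
  v=0100: Γ:[] Δ:[¬(p1 ∧ ¬p3)=F] refutes=True  ← countermodel

Result: [0, 1, 0, 0]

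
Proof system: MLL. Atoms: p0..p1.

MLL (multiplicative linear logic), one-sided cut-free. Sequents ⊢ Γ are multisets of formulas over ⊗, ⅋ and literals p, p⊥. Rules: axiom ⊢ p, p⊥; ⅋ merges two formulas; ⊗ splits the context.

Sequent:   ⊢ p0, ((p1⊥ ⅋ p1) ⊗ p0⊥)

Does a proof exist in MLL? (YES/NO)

Derivation trace:
[⊗]  ⊢ p0, ((p1⊥ ⅋ p1) ⊗ p0⊥)
  [⅋]  ⊢ (p1⊥ ⅋ p1)
    [Ax]  ⊢ p1, p1⊥
  [Ax]  ⊢ p0, p0⊥

Result: YES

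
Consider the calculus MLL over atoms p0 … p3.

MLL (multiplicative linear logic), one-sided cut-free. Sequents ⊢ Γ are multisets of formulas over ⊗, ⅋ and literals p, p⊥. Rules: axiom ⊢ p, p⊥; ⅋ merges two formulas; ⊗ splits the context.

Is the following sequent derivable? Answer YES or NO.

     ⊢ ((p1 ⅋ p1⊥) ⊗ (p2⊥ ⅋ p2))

Derivation trace:
[⊗]  ⊢ ((p1 ⅋ p1⊥) ⊗ (p2⊥ ⅋ p2))
  [⅋]  ⊢ (p1 ⅋ p1⊥)
    [Ax]  ⊢ p1, p1⊥
  [⅋]  ⊢ (p2⊥ ⅋ p2)
    [Ax]  ⊢ p2, p2⊥

Result: YES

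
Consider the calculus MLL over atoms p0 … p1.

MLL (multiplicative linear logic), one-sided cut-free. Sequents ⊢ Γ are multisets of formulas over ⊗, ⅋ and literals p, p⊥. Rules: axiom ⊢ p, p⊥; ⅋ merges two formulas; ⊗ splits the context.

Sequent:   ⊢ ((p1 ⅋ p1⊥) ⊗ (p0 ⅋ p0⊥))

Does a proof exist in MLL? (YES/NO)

Derivation (root first):
[⊗]  ⊢ ((p1 ⅋ p1⊥) ⊗ (p0 ⅋ p0⊥))
  [⅋]  ⊢ (p1 ⅋ p1⊥)
    [Ax]  ⊢ p1, p1⊥
  [⅋]  ⊢ (p0 ⅋ p0⊥)
    [Ax]  ⊢ p0, p0⊥

Result: YES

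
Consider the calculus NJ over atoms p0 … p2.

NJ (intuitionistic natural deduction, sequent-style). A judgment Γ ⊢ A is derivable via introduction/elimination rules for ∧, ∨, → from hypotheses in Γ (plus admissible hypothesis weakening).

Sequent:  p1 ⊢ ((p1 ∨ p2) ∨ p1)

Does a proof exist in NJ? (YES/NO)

Derivation trace:
[∨I₁] p1 ⊢ ((p1 ∨ p2) ∨ p1)
  [∨I₁] p1 ⊢ (p1 ∨ p2)
    [Ax] p1 ⊢ p1

Result: YES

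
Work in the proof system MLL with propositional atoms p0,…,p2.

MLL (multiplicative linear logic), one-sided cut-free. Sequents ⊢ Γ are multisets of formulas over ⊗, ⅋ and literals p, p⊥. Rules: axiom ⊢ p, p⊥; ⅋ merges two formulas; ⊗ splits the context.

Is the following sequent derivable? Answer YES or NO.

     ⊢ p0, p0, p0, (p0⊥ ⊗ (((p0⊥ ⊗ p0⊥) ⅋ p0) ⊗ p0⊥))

Derivation trace:
[⊗]  ⊢ p0, p0, p0, (p0⊥ ⊗ (((p0⊥ ⊗ p0⊥) ⅋ p0) ⊗ p0⊥))
  [Ax]  ⊢ p0, p0⊥
  [⊗]  ⊢ p0, p0, (((p0⊥ ⊗ p0⊥) ⅋ p0) ⊗ p0⊥)
    [⅋]  ⊢ p0, ((p0⊥ ⊗ p0⊥) ⅋ p0)
      [⊗]  ⊢ p0, p0, (p0⊥ ⊗ p0⊥)
        [Ax]  ⊢ p0, p0⊥
        [Ax]  ⊢ p0, p0⊥
    [Ax]  ⊢ p0, p0⊥

Result: YES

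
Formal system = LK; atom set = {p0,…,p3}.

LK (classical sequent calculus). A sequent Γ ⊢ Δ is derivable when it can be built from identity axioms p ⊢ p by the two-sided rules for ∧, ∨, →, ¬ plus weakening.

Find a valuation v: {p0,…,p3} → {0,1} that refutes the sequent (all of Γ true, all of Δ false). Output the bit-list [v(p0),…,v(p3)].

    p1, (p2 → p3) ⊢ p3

Search for a countermodel by truth-table:
  v=0000: Γ:[p1=F, (p2 → p3)=T] Δ:[p3=F] refutes=False
  v=0001: Γ:[p1=F, (p2 → p3)=T] Δ:[p3=T] refutes=False
  v=0010: Γ:[p1=F, (p2 → p3)=F] Δ:[p3=F] refutes=False
  v=0011: Γ:[p1=F, (p2 → p3)=T] Δ:[p3=T] refutes=False
  v=0100: Γ:[p1=T, (p2 → p3)=T] Δ:[p3=F] refutes=True  ← countermodel

Result: [0, 1, 0, 0]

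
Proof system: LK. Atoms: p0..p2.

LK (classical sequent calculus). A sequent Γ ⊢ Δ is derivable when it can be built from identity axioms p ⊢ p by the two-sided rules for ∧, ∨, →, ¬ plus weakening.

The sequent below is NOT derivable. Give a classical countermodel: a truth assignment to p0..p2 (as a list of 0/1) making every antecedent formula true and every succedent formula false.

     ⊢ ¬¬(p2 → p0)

Search for a countermodel by truth-table:
  v=000: Γ:[] Δ:[¬¬(p2 → p0)=T] refutes=False
  v=001: Γ:[] Δ:[¬¬(p2 → p0)=F] refutes=True  ← countermodel

Result: [0, 0, 1]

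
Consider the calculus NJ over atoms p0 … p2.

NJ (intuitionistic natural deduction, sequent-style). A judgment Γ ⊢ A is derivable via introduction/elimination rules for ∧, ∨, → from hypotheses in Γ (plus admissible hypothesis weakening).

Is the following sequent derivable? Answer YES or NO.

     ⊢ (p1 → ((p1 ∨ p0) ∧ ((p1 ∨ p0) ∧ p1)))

Derivation trace:
[→I]  ⊢ (p1 → ((p1 ∨ p0) ∧ ((p1 ∨ p0) ∧ p1)))
  [∧I] p1 ⊢ ((p1 ∨ p0) ∧ ((p1 ∨ p0) ∧ p1))
    [∨I₁] p1 ⊢ (p1 ∨ p0)
      [Ax] p1 ⊢ p1
    [∧I] p1 ⊢ ((p1 ∨ p0) ∧ p1)
      [∨I₁] p1 ⊢ (p1 ∨ p0)
        [Ax] p1 ⊢ p1
      [Ax] p1 ⊢ p1

Result: YES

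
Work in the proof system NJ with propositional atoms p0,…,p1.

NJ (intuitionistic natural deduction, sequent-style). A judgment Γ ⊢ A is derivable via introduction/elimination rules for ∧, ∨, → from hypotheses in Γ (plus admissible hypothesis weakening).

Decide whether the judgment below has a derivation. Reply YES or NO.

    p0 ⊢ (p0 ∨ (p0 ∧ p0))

Proof tree:
[∨I₂] p0 ⊢ (p0 ∨ (p0 ∧ p0))
  [∧I] p0 ⊢ (p0 ∧ p0)
    [Ax] p0 ⊢ p0
    [Ax] p0 ⊢ p0

Result: YES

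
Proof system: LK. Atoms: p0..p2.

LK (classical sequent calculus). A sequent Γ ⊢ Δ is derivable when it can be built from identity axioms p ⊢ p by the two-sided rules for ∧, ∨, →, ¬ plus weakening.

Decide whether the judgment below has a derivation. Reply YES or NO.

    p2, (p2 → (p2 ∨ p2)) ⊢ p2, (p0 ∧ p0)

Derivation trace:
[→L] p2, (p2 → (p2 ∨ p2)) ⊢ p2, (p0 ∧ p0)
  [Ax] p2 ⊢ p2
  [∨L] (p2 ∨ p2) ⊢ p2, (p0 ∧ p0)
    [Ax] p2 ⊢ p2
    [∧R] p2 ⊢ p2, (p0 ∧ p0)
      [WR] p2 ⊢ p2, p0
        [Ax] p2 ⊢ p2
      [WR] p2 ⊢ p2, p0
        [Ax] p2 ⊢ p2

Result: YES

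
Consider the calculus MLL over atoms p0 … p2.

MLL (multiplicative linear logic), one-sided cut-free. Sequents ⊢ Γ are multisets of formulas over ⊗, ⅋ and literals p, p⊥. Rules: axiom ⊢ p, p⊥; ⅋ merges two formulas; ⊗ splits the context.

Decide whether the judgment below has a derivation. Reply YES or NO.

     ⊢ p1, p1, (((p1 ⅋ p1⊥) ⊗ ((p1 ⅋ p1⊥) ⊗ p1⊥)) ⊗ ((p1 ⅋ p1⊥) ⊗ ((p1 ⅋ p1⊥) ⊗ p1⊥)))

Proof tree:
[⊗]  ⊢ p1, p1, (((p1 ⅋ p1⊥) ⊗ ((p1 ⅋ p1⊥) ⊗ p1⊥)) ⊗ ((p1 ⅋ p1⊥) ⊗ ((p1 ⅋ p1⊥) ⊗ p1⊥)))
  [⊗]  ⊢ p1, ((p1 ⅋ p1⊥) ⊗ ((p1 ⅋ p1⊥) ⊗ p1⊥))
    [⅋]  ⊢ (p1 ⅋ p1⊥)
      [Ax]  ⊢ p1, p1⊥
    [⊗]  ⊢ p1, ((p1 ⅋ p1⊥) ⊗ p1⊥)
      [⅋]  ⊢ (p1 ⅋ p1⊥)
        [Ax]  ⊢ p1, p1⊥
      [Ax]  ⊢ p1, p1⊥
  [⊗]  ⊢ p1, ((p1 ⅋ p1⊥) ⊗ ((p1 ⅋ p1⊥) ⊗ p1⊥))
    [⅋]  ⊢ (p1 ⅋ p1⊥)
      [Ax]  ⊢ p1, p1⊥
    [⊗]  ⊢ p1, ((p1 ⅋ p1⊥) ⊗ p1⊥)
      [⅋]  ⊢ (p1 ⅋ p1⊥)
        [Ax]  ⊢ p1, p1⊥
      [Ax]  ⊢ p1, p1⊥

Result: YES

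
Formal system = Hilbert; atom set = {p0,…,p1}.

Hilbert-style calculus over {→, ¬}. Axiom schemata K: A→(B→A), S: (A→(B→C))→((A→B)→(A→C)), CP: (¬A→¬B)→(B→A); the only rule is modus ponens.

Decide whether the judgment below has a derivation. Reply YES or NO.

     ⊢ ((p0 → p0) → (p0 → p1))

Enumerate valuations to refute Γ ⊢ Δ:
  v=00: Γ:[] Δ:[((p0 → p0) → (p0 → p1))=T] refutes=False
  v=01: Γ:[] Δ:[((p0 → p0) → (p0 → p1))=T] refutes=False
  v=10: Γ:[] Δ:[((p0 → p0) → (p0 → p1))=F] refutes=True  ← countermodel

Result: NO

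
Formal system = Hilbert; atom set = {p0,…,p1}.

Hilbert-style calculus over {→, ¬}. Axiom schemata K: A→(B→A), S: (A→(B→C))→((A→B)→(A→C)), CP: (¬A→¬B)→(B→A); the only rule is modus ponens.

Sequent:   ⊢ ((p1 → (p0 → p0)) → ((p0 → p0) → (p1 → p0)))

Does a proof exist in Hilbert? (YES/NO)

Enumerate valuations to refute Γ ⊢ Δ:
  v=00: Γ:[] Δ:[((p1 → (p0 → p0)) → ((p0 → p0) → (p1 → p0)))=T] refutes=False
  v=01: Γ:[] Δ:[((p1 → (p0 → p0)) → ((p0 → p0) → (p1 → p0)))=F] refutes=True  ← countermodel

Result: NO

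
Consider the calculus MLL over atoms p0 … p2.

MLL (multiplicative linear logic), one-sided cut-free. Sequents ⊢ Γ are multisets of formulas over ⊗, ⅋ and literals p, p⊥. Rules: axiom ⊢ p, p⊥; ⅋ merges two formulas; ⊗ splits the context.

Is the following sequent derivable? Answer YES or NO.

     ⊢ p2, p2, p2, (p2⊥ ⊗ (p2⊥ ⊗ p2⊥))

Derivation trace:
[⊗]  ⊢ p2, p2, p2, (p2⊥ ⊗ (p2⊥ ⊗ p2⊥))
  [Ax]  ⊢ p2, p2⊥
  [⊗]  ⊢ p2, p2, (p2⊥ ⊗ p2⊥)
    [Ax]  ⊢ p2, p2⊥
    [Ax]  ⊢ p2, p2⊥

Result: YES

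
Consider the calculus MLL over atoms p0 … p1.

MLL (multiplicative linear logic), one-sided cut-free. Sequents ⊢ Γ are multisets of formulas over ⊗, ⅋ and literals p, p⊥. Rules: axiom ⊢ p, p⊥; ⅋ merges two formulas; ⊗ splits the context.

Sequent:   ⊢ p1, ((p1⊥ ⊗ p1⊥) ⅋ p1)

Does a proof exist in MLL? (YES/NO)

Derivation trace:
[⅋]  ⊢ p1, ((p1⊥ ⊗ p1⊥) ⅋ p1)
  [⊗]  ⊢ p1, p1, (p1⊥ ⊗ p1⊥)
    [Ax]  ⊢ p1, p1⊥
    [Ax]  ⊢ p1, p1⊥

Result: YES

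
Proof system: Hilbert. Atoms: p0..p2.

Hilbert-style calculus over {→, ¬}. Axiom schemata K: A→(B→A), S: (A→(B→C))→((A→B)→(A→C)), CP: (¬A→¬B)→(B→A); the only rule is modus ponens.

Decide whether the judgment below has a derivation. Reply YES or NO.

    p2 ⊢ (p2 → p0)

Search for a countermodel by truth-table:
  v=000: Γ:[p2=F] Δ:[(p2 → p0)=T] refutes=False
  v=001: Γ:[p2=T] Δ:[(p2 → p0)=F] refutes=True  ← countermodel

Result: NO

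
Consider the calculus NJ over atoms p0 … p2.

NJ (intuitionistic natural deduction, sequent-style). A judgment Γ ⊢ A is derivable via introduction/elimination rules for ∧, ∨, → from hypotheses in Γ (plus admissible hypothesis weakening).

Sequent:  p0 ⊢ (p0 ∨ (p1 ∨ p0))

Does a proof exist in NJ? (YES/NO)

Derivation (root first):
[∨I₂] p0 ⊢ (p0 ∨ (p1 ∨ p0))
  [∨I₂] p0 ⊢ (p1 ∨ p0)
    [Ax] p0 ⊢ p0

Result: YES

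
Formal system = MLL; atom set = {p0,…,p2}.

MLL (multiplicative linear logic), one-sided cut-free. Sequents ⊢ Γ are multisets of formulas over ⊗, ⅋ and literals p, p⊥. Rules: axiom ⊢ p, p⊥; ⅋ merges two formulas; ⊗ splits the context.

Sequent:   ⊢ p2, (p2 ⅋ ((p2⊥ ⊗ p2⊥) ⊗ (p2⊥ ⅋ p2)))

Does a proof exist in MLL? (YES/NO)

Derivation trace:
[⅋]  ⊢ p2, (p2 ⅋ ((p2⊥ ⊗ p2⊥) ⊗ (p2⊥ ⅋ p2)))
  [⊗]  ⊢ p2, p2, ((p2⊥ ⊗ p2⊥) ⊗ (p2⊥ ⅋ p2))
    [⊗]  ⊢ p2, p2, (p2⊥ ⊗ p2⊥)
      [Ax]  ⊢ p2, p2⊥
      [Ax]  ⊢ p2, p2⊥
    [⅋]  ⊢ (p2⊥ ⅋ p2)
      [Ax]  ⊢ p2, p2⊥

Result: YES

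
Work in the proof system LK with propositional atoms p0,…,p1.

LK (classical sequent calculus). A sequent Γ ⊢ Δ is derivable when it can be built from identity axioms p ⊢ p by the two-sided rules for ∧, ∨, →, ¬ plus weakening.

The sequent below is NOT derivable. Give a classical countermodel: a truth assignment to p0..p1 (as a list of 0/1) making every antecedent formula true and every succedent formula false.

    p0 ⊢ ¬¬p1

Enumerate valuations to refute Γ ⊢ Δ:
  v=00: Γ:[p0=F] Δ:[¬¬p1=F] refutes=False
  v=01: Γ:[p0=F] Δ:[¬¬p1=T] refutes=False
  v=10: Γ:[p0=T] Δ:[¬¬p1=F] refutes=True  ← countermodel

Result: [1, 0]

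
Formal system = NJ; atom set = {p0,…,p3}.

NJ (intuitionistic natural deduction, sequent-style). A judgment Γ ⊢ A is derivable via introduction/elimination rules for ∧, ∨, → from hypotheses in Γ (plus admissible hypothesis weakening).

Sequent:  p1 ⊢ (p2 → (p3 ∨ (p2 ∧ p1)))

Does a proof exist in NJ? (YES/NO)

Derivation trace:
[→I] p1 ⊢ (p2 → (p3 ∨ (p2 ∧ p1)))
  [∨I₂] p1, p2 ⊢ (p3 ∨ (p2 ∧ p1))
    [∧I] p1, p2 ⊢ (p2 ∧ p1)
      [Ax] p2 ⊢ p2
      [Ax] p1 ⊢ p1

Result: YES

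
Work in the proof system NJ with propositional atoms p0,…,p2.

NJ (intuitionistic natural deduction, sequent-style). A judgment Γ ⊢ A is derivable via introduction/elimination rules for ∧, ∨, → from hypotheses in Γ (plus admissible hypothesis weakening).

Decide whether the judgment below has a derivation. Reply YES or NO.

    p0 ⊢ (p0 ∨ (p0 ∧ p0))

Derivation trace:
[∨I₂] p0 ⊢ (p0 ∨ (p0 ∧ p0))
  [∧I] p0 ⊢ (p0 ∧ p0)
    [Ax] p0 ⊢ p0
    [Ax] p0 ⊢ p0

Result: YES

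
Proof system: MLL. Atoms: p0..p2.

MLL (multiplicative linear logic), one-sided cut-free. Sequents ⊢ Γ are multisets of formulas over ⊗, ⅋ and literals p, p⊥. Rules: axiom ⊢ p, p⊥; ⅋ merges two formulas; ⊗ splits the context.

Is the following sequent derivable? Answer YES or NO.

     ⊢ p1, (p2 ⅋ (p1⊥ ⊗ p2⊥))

Derivation trace:
[⅋]  ⊢ p1, (p2 ⅋ (p1⊥ ⊗ p2⊥))
  [⊗]  ⊢ p1, p2, (p1⊥ ⊗ p2⊥)
    [Ax]  ⊢ p1, p1⊥
    [Ax]  ⊢ p2, p2⊥

Result: YES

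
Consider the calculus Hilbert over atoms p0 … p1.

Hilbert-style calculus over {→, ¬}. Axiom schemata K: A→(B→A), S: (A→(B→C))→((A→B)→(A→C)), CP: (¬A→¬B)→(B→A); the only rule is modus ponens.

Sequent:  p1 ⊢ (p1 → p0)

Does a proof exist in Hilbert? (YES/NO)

Search for a countermodel by truth-table:
  v=00: Γ:[p1=F] Δ:[(p1 → p0)=T] refutes=False
  v=01: Γ:[p1=T] Δ:[(p1 → p0)=F] refutes=True  ← countermodel

Result: NO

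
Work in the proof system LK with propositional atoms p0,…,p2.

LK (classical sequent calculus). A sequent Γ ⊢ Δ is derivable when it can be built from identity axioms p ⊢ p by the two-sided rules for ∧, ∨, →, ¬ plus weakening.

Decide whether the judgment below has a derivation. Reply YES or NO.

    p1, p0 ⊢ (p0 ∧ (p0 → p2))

Search for a countermodel by truth-table:
  v=000: Γ:[p1=F, p0=F] Δ:[(p0 ∧ (p0 → p2))=F] refutes=False
  v=001: Γ:[p1=F, p0=F] Δ:[(p0 ∧ (p0 → p2))=F] refutes=False
  v=010: Γ:[p1=T, p0=F] Δ:[(p0 ∧ (p0 → p2))=F] refutes=False
  v=011: Γ:[p1=T, p0=F] Δ:[(p0 ∧ (p0 → p2))=F] refutes=False
  v=100: Γ:[p1=F, p0=T] Δ:[(p0 ∧ (p0 → p2))=F] refutes=False
  v=101: Γ:[p1=F, p0=T] Δ:[(p0 ∧ (p0 → p2))=T] refutes=False
  v=110: Γ:[p1=T, p0=T] Δ:[(p0 ∧ (p0 → p2))=F] refutes=True  ← countermodel

Result: NO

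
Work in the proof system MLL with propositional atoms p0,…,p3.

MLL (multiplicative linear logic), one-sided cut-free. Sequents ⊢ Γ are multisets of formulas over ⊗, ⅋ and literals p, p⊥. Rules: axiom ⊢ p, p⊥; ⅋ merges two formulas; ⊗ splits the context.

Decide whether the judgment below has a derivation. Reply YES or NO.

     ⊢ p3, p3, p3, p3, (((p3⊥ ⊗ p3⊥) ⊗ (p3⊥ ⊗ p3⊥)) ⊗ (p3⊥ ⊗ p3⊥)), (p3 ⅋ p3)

Derivation trace:
[⅋]  ⊢ p3, p3, p3, p3, (((p3⊥ ⊗ p3⊥) ⊗ (p3⊥ ⊗ p3⊥)) ⊗ (p3⊥ ⊗ p3⊥)), (p3 ⅋ p3)
  [⊗]  ⊢ p3, p3, p3, p3, p3, p3, (((p3⊥ ⊗ p3⊥) ⊗ (p3⊥ ⊗ p3⊥)) ⊗ (p3⊥ ⊗ p3⊥))
    [⊗]  ⊢ p3, p3, p3, p3, ((p3⊥ ⊗ p3⊥) ⊗ (p3⊥ ⊗ p3⊥))
      [⊗]  ⊢ p3, p3, (p3⊥ ⊗ p3⊥)
        [Ax]  ⊢ p3, p3⊥
        [Ax]  ⊢ p3, p3⊥
      [⊗]  ⊢ p3, p3, (p3⊥ ⊗ p3⊥)
        [Ax]  ⊢ p3, p3⊥
        [Ax]  ⊢ p3, p3⊥
    [⊗]  ⊢ p3, p3, (p3⊥ ⊗ p3⊥)
      [Ax]  ⊢ p3, p3⊥
      [Ax]  ⊢ p3, p3⊥

Result: YES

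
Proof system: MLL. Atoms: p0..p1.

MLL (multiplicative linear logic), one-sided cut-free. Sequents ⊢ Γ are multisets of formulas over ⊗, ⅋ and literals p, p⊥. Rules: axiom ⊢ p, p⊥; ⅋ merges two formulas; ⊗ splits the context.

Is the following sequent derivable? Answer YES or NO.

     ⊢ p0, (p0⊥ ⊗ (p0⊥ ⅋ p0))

Derivation (root first):
[⊗]  ⊢ p0, (p0⊥ ⊗ (p0⊥ ⅋ p0))
  [Ax]  ⊢ p0, p0⊥
  [⅋]  ⊢ (p0⊥ ⅋ p0)
    [Ax]  ⊢ p0, p0⊥

Result: YES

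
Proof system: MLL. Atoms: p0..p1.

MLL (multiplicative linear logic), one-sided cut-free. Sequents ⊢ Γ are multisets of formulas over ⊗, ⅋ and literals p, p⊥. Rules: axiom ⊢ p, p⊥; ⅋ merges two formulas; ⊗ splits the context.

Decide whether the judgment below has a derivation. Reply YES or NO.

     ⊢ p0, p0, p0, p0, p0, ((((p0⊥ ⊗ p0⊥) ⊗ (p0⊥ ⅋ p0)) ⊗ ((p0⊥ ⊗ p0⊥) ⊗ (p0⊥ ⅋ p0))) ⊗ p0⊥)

Derivation trace:
[⊗]  ⊢ p0, p0, p0, p0, p0, ((((p0⊥ ⊗ p0⊥) ⊗ (p0⊥ ⅋ p0)) ⊗ ((p0⊥ ⊗ p0⊥) ⊗ (p0⊥ ⅋ p0))) ⊗ p0⊥)
  [⊗]  ⊢ p0, p0, p0, p0, (((p0⊥ ⊗ p0⊥) ⊗ (p0⊥ ⅋ p0)) ⊗ ((p0⊥ ⊗ p0⊥) ⊗ (p0⊥ ⅋ p0)))
    [⊗]  ⊢ p0, p0, ((p0⊥ ⊗ p0⊥) ⊗ (p0⊥ ⅋ p0))
      [⊗]  ⊢ p0, p0, (p0⊥ ⊗ p0⊥)
        [Ax]  ⊢ p0, p0⊥
        [Ax]  ⊢ p0, p0⊥
      [⅋]  ⊢ (p0⊥ ⅋ p0)
        [Ax]  ⊢ p0, p0⊥
    [⊗]  ⊢ p0, p0, ((p0⊥ ⊗ p0⊥) ⊗ (p0⊥ ⅋ p0))
      [⊗]  ⊢ p0, p0, (p0⊥ ⊗ p0⊥)
        [Ax]  ⊢ p0, p0⊥
        [Ax]  ⊢ p0, p0⊥
      [⅋]  ⊢ (p0⊥ ⅋ p0)
        [Ax]  ⊢ p0, p0⊥
  [Ax]  ⊢ p0, p0⊥

Result: YES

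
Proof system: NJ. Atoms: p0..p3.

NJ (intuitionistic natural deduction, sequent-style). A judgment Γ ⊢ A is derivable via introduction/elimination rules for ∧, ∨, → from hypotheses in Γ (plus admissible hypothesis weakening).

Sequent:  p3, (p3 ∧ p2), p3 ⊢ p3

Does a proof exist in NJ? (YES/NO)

Derivation trace:
[Wk] p3, (p3 ∧ p2), p3 ⊢ p3
  [Wk] p3, (p3 ∧ p2) ⊢ p3
    [Ax] p3 ⊢ p3

Result: YES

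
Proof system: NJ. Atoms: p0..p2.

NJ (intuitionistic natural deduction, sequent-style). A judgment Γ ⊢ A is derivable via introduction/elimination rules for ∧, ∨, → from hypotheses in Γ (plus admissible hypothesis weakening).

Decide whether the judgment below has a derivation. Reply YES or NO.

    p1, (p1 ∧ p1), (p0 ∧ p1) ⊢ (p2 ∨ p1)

Derivation (root first):
[Wk] p1, (p1 ∧ p1), (p0 ∧ p1) ⊢ (p2 ∨ p1)
  [Wk] p1, (p1 ∧ p1) ⊢ (p2 ∨ p1)
    [∨I₂] p1 ⊢ (p2 ∨ p1)
      [Ax] p1 ⊢ p1

Result: YES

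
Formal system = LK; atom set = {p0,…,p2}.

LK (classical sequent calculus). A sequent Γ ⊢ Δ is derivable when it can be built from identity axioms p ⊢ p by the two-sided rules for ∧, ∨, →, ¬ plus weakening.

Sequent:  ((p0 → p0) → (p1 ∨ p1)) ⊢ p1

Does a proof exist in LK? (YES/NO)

Derivation trace:
[→L] ((p0 → p0) → (p1 ∨ p1)) ⊢ p1
  [→R]  ⊢ (p0 → p0)
    [Ax] p0 ⊢ p0
  [∨L] (p1 ∨ p1) ⊢ p1
    [Ax] p1 ⊢ p1
    [Ax] p1 ⊢ p1

Result: YES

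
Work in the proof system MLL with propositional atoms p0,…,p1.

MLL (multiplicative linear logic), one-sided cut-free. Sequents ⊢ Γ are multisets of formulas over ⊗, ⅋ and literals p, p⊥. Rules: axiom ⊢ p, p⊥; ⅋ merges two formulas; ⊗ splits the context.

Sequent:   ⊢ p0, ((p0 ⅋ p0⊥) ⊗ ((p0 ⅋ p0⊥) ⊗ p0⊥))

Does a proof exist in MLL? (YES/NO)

Proof tree:
[⊗]  ⊢ p0, ((p0 ⅋ p0⊥) ⊗ ((p0 ⅋ p0⊥) ⊗ p0⊥))
  [⅋]  ⊢ (p0 ⅋ p0⊥)
    [Ax]  ⊢ p0, p0⊥
  [⊗]  ⊢ p0, ((p0 ⅋ p0⊥) ⊗ p0⊥)
    [⅋]  ⊢ (p0 ⅋ p0⊥)
      [Ax]  ⊢ p0, p0⊥
    [Ax]  ⊢ p0, p0⊥

Result: YES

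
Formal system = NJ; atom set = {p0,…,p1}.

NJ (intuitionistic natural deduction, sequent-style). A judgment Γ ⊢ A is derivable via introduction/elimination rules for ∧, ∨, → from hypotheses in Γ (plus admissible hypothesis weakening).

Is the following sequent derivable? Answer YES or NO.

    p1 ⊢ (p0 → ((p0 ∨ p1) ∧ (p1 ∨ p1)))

Proof tree:
[→I] p1 ⊢ (p0 → ((p0 ∨ p1) ∧ (p1 ∨ p1)))
  [∧I] p1, p0 ⊢ ((p0 ∨ p1) ∧ (p1 ∨ p1))
    [∨I₁] p0 ⊢ (p0 ∨ p1)
      [Ax] p0 ⊢ p0
    [∨I₁] p1 ⊢ (p1 ∨ p1)
      [Ax] p1 ⊢ p1

Result: YES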